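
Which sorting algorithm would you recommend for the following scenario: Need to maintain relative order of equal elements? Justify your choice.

Best choice: Merge sort or Insertion sort
Reason: Both are stable; quicksort and heapsort are not stable


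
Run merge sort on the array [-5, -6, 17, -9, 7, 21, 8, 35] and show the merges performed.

Divide and conquer:
  Merge [-5] + [-6] -> [-6, -5]
  Merge [17] + [-9] -> [-9, 17]
  Merge [-6, -5] + [-9, 17] -> [-9, -6, -5, 17]
  Merge [7] + [21] -> [7, 21]
  Merge [8] + [35] -> [8, 35]
  Merge [7, 21] + [8, 35] -> [7, 8, 21, 35]
  Merge [-9, -6, -5, 17] + [7, 8, 21, 35] -> [-9, -6, -5, 7, 8, 17, 21, 35]


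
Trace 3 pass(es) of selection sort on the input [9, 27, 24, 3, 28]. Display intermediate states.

Pass 1: Select minimum 3 at index 3, swap -> [3, 27, 24, 9, 28]
Pass 2: Select minimum 9 at index 3, swap -> [3, 9, 24, 27, 28]
Pass 3: Select minimum 24 at index 2, swap -> [3, 9, 24, 27, 28]


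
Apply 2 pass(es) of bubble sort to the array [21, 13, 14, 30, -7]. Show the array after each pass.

After pass 1: [13, 14, 21, -7, 30] (3 swaps)
After pass 2: [13, 14, -7, 21, 30] (1 swaps)
Total swaps: 4


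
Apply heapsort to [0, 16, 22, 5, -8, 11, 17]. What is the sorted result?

Build heap: [22, 16, 17, 5, -8, 11, 0]
Extract 22: [17, 16, 11, 5, -8, 0, 22]
Extract 17: [16, 5, 11, 0, -8, 17, 22]
Extract 16: [11, 5, -8, 0, 16, 17, 22]
Extract 11: [5, 0, -8, 11, 16, 17, 22]
Extract 5: [0, -8, 5, 11, 16, 17, 22]
Extract 0: [-8, 0, 5, 11, 16, 17, 22]


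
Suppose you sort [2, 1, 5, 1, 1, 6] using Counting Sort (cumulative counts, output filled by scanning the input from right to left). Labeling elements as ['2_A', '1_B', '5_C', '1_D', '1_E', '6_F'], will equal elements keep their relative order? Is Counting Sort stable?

Trace Counting Sort on the labeled array (the key is the number; the letter only tracks identity):
  Counts for values 0..6: [0, 3, 1, 0, 0, 1, 1]
  Cumulative counts: [0, 3, 4, 4, 4, 5, 6]
  Scan right to left: place 6_F at output index 5
  Scan right to left: place 1_E at output index 2
  Scan right to left: place 1_D at output index 1
  Scan right to left: place 5_C at output index 4
  Scan right to left: place 1_B at output index 0
  Scan right to left: place 2_A at output index 3
  Output: [1_B, 1_D, 1_E, 2_A, 5_C, 6_F]
Equal keys:
  value 1: originally 1_B, 1_D, 1_E; after sorting 1_B, 1_D, 1_E -> order preserved
All equal keys kept their original relative order. Counting Sort is stable: scanning the input right to left with decreasing cumulative counts places later duplicates at later output positions.
Answer: Stable


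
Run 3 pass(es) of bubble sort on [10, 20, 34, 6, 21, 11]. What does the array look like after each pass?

After pass 1: [10, 20, 6, 21, 11, 34] (3 swaps)
After pass 2: [10, 6, 20, 11, 21, 34] (2 swaps)
After pass 3: [6, 10, 11, 20, 21, 34] (2 swaps)
Total swaps: 7


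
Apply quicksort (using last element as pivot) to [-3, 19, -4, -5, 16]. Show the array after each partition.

Partition 1: pivot=16 at index 3 -> [-3, -4, -5, 16, 19]
Partition 2: pivot=-5 at index 0 -> [-5, -4, -3, 16, 19]
Partition 3: pivot=-3 at index 2 -> [-5, -4, -3, 16, 19]


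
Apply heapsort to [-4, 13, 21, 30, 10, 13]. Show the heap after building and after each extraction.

Build heap: [30, 13, 21, -4, 10, 13]
Extract 30: [21, 13, 13, -4, 10, 30]
Extract 21: [13, 10, 13, -4, 21, 30]
Extract 13: [13, 10, -4, 13, 21, 30]
Extract 13: [10, -4, 13, 13, 21, 30]
Extract 10: [-4, 10, 13, 13, 21, 30]


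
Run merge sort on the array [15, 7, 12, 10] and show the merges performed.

Divide and conquer:
  Merge [15] + [7] -> [7, 15]
  Merge [12] + [10] -> [10, 12]
  Merge [7, 15] + [10, 12] -> [7, 10, 12, 15]


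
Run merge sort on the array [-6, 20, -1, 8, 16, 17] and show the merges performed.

Divide and conquer:
  Merge [20] + [-1] -> [-1, 20]
  Merge [-6] + [-1, 20] -> [-6, -1, 20]
  Merge [16] + [17] -> [16, 17]
  Merge [8] + [16, 17] -> [8, 16, 17]
  Merge [-6, -1, 20] + [8, 16, 17] -> [-6, -1, 8, 16, 17, 20]


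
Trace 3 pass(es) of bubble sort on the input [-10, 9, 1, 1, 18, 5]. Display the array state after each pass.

After pass 1: [-10, 1, 1, 9, 5, 18] (3 swaps)
After pass 2: [-10, 1, 1, 5, 9, 18] (1 swaps)
After pass 3: [-10, 1, 1, 5, 9, 18] (0 swaps)
Total swaps: 4


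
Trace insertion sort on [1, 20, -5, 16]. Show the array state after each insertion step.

First element 1 is already 'sorted'
Insert 20: shifted 0 elements -> [1, 20, -5, 16]
Insert -5: shifted 2 elements -> [-5, 1, 20, 16]
Insert 16: shifted 1 elements -> [-5, 1, 16, 20]


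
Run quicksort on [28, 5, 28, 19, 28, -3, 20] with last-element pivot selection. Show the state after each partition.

Partition 1: pivot=20 at index 3 -> [5, 19, -3, 20, 28, 28, 28]
Partition 2: pivot=-3 at index 0 -> [-3, 19, 5, 20, 28, 28, 28]
Partition 3: pivot=5 at index 1 -> [-3, 5, 19, 20, 28, 28, 28]
Partition 4: pivot=28 at index 6 -> [-3, 5, 19, 20, 28, 28, 28]
Partition 5: pivot=28 at index 5 -> [-3, 5, 19, 20, 28, 28, 28]


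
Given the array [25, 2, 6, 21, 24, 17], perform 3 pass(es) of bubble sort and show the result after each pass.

After pass 1: [2, 6, 21, 24, 17, 25] (5 swaps)
After pass 2: [2, 6, 21, 17, 24, 25] (1 swaps)
After pass 3: [2, 6, 17, 21, 24, 25] (1 swaps)
Total swaps: 7


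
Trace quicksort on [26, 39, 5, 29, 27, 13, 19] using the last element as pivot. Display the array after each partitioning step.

Partition 1: pivot=19 at index 2 -> [5, 13, 19, 29, 27, 39, 26]
Partition 2: pivot=13 at index 1 -> [5, 13, 19, 29, 27, 39, 26]
Partition 3: pivot=26 at index 3 -> [5, 13, 19, 26, 27, 39, 29]
Partition 4: pivot=29 at index 5 -> [5, 13, 19, 26, 27, 29, 39]


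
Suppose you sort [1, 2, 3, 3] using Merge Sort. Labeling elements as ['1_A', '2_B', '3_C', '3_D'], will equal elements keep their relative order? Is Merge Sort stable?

Trace Merge Sort on the labeled array (the key is the number; the letter only tracks identity):
  Merge [1_A] + [2_B] -> [1_A, 2_B]
  Merge [3_C] + [3_D] -> [3_C, 3_D]
  Merge [1_A, 2_B] + [3_C, 3_D] -> [1_A, 2_B, 3_C, 3_D]
Final order: [1_A, 2_B, 3_C, 3_D]
Equal keys:
  value 3: originally 3_C, 3_D; after sorting 3_C, 3_D -> order preserved
All equal keys kept their original relative order. Merge Sort is stable: when the heads of the two halves are equal the merge takes from the left half first.
Answer: Stable


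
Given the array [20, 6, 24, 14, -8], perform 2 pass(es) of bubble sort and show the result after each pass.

After pass 1: [6, 20, 14, -8, 24] (3 swaps)
After pass 2: [6, 14, -8, 20, 24] (2 swaps)
Total swaps: 5


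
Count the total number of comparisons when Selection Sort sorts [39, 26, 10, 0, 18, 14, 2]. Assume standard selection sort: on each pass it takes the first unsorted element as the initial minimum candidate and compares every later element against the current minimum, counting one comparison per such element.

Pass 1: scan indices 1..6 for the minimum = 6 comparison(s); min is 0, place at index 0 -> [0, 26, 10, 39, 18, 14, 2]
Pass 2: scan indices 2..6 for the minimum = 5 comparison(s); min is 2, place at index 1 -> [0, 2, 10, 39, 18, 14, 26]
Pass 3: scan indices 3..6 for the minimum = 4 comparison(s); min is 10, place at index 2 -> [0, 2, 10, 39, 18, 14, 26]
Pass 4: scan indices 4..6 for the minimum = 3 comparison(s); min is 14, place at index 3 -> [0, 2, 10, 14, 18, 39, 26]
Pass 5: scan indices 5..6 for the minimum = 2 comparison(s); min is 18, place at index 4 -> [0, 2, 10, 14, 18, 39, 26]
Pass 6: scan indices 6..6 for the minimum = 1 comparison(s); min is 26, place at index 5 -> [0, 2, 10, 14, 18, 26, 39]
Selection sort always scans the whole unsorted suffix, so the count is (n-1) + (n-2) + ... + 1 = n(n-1)/2 = 7*6/2 = 21 regardless of the input order.
Total comparisons: 6 + 5 + 4 + 3 + 2 + 1 = 21


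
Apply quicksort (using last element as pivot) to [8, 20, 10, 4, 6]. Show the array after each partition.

Partition 1: pivot=6 at index 1 -> [4, 6, 10, 8, 20]
Partition 2: pivot=20 at index 4 -> [4, 6, 10, 8, 20]
Partition 3: pivot=8 at index 2 -> [4, 6, 8, 10, 20]


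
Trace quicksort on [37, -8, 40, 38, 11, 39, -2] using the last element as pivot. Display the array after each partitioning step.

Partition 1: pivot=-2 at index 1 -> [-8, -2, 40, 38, 11, 39, 37]
Partition 2: pivot=37 at index 3 -> [-8, -2, 11, 37, 40, 39, 38]
Partition 3: pivot=38 at index 4 -> [-8, -2, 11, 37, 38, 39, 40]
Partition 4: pivot=40 at index 6 -> [-8, -2, 11, 37, 38, 39, 40]


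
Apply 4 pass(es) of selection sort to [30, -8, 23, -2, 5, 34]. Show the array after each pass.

Pass 1: Select minimum -8 at index 1, swap -> [-8, 30, 23, -2, 5, 34]
Pass 2: Select minimum -2 at index 3, swap -> [-8, -2, 23, 30, 5, 34]
Pass 3: Select minimum 5 at index 4, swap -> [-8, -2, 5, 30, 23, 34]
Pass 4: Select minimum 23 at index 4, swap -> [-8, -2, 5, 23, 30, 34]


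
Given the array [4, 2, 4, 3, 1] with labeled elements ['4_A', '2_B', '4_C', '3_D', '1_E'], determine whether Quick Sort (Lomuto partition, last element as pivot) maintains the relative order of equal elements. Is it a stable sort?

Trace Quick Sort on the labeled array (the key is the number; the letter only tracks identity):
  Partition indices 0..4 around pivot 1_E -> [1_E, 2_B, 4_C, 3_D, 4_A]
  Partition indices 1..4 around pivot 4_A -> [1_E, 2_B, 4_C, 3_D, 4_A]
  Partition indices 1..3 around pivot 3_D -> [1_E, 2_B, 3_D, 4_C, 4_A]
Final order: [1_E, 2_B, 3_D, 4_C, 4_A]
Equal keys:
  value 4: originally 4_A, 4_C; after sorting 4_C, 4_A -> order changed
Equal keys were reordered, so Quick Sort is not stable: partition swaps elements across long distances and can reorder equal keys. (One such input is enough; an unstable sort may happen to preserve order on other inputs, but it gives no guarantee.)
Answer: Not stable


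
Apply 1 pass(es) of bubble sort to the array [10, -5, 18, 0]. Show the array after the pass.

After pass 1: [-5, 10, 0, 18] (2 swaps)
Total swaps: 2


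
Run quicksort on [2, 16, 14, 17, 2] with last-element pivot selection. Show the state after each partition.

Partition 1: pivot=2 at index 1 -> [2, 2, 14, 17, 16]
Partition 2: pivot=16 at index 3 -> [2, 2, 14, 16, 17]


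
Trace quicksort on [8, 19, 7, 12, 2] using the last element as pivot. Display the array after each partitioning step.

Partition 1: pivot=2 at index 0 -> [2, 19, 7, 12, 8]
Partition 2: pivot=8 at index 2 -> [2, 7, 8, 12, 19]
Partition 3: pivot=19 at index 4 -> [2, 7, 8, 12, 19]


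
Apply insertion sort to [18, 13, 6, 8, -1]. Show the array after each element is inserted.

First element 18 is already 'sorted'
Insert 13: shifted 1 elements -> [13, 18, 6, 8, -1]
Insert 6: shifted 2 elements -> [6, 13, 18, 8, -1]
Insert 8: shifted 2 elements -> [6, 8, 13, 18, -1]
Insert -1: shifted 4 elements -> [-1, 6, 8, 13, 18]


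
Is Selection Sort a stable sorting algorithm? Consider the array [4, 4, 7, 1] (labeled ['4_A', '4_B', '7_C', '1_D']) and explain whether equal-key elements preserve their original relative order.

Trace Selection Sort on the labeled array (the key is the number; the letter only tracks identity):
  Pass 1: minimum of unsorted part is 1_D at index 3; swap it with 4_A at index 0 -> [1_D, 4_B, 7_C, 4_A]
  Pass 2: minimum 4_B is already at index 1; no swap -> [1_D, 4_B, 7_C, 4_A]
  Pass 3: minimum of unsorted part is 4_A at index 3; swap it with 7_C at index 2 -> [1_D, 4_B, 4_A, 7_C]
Final order: [1_D, 4_B, 4_A, 7_C]
Equal keys:
  value 4: originally 4_A, 4_B; after sorting 4_B, 4_A -> order changed
Equal keys were reordered, so Selection Sort is not stable: the long-range swap that moves the minimum into place can carry an element past an equal key. (One such input is enough; an unstable sort may happen to preserve order on other inputs, but it gives no guarantee.)
Answer: Not stable


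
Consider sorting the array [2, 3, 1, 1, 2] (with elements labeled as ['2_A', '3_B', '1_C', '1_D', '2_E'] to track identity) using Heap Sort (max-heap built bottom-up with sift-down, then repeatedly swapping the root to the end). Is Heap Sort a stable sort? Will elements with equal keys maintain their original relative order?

Trace Heap Sort on the labeled array (the key is the number; the letter only tracks identity):
  Build max-heap: [3_B, 2_A, 1_C, 1_D, 2_E]
  Swap root 3_B to index 4, re-heapify first 4 -> [2_E, 2_A, 1_C, 1_D, 3_B]
  Swap root 2_E to index 3, re-heapify first 3 -> [2_A, 1_D, 1_C, 2_E, 3_B]
  Swap root 2_A to index 2, re-heapify first 2 -> [1_C, 1_D, 2_A, 2_E, 3_B]
  Swap root 1_C to index 1, re-heapify first 1 -> [1_D, 1_C, 2_A, 2_E, 3_B]
Final order: [1_D, 1_C, 2_A, 2_E, 3_B]
Equal keys:
  value 1: originally 1_C, 1_D; after sorting 1_D, 1_C -> order changed
  value 2: originally 2_A, 2_E; after sorting 2_A, 2_E -> order preserved
Equal keys were reordered, so Heap Sort is not stable: heap construction and root-to-end swaps move elements without regard to the original order of equal keys. (One such input is enough; an unstable sort may happen to preserve order on other inputs, but it gives no guarantee.)
Answer: Not stable


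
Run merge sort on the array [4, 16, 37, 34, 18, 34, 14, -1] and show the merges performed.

Divide and conquer:
  Merge [4] + [16] -> [4, 16]
  Merge [37] + [34] -> [34, 37]
  Merge [4, 16] + [34, 37] -> [4, 16, 34, 37]
  Merge [18] + [34] -> [18, 34]
  Merge [14] + [-1] -> [-1, 14]
  Merge [18, 34] + [-1, 14] -> [-1, 14, 18, 34]
  Merge [4, 16, 34, 37] + [-1, 14, 18, 34] -> [-1, 4, 14, 16, 18, 34, 34, 37]


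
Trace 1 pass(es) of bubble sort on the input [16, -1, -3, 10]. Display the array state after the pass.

After pass 1: [-1, -3, 10, 16] (3 swaps)
Total swaps: 3


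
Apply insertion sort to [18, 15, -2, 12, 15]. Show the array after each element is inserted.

First element 18 is already 'sorted'
Insert 15: shifted 1 elements -> [15, 18, -2, 12, 15]
Insert -2: shifted 2 elements -> [-2, 15, 18, 12, 15]
Insert 12: shifted 2 elements -> [-2, 12, 15, 18, 15]
Insert 15: shifted 1 elements -> [-2, 12, 15, 15, 18]


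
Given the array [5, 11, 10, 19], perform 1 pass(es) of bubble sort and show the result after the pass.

After pass 1: [5, 10, 11, 19] (1 swaps)
Total swaps: 1


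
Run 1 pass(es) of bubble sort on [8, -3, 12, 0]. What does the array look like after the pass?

After pass 1: [-3, 8, 0, 12] (2 swaps)
Total swaps: 2


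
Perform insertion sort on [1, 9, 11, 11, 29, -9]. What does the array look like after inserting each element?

First element 1 is already 'sorted'
Insert 9: shifted 0 elements -> [1, 9, 11, 11, 29, -9]
Insert 11: shifted 0 elements -> [1, 9, 11, 11, 29, -9]
Insert 11: shifted 0 elements -> [1, 9, 11, 11, 29, -9]
Insert 29: shifted 0 elements -> [1, 9, 11, 11, 29, -9]
Insert -9: shifted 5 elements -> [-9, 1, 9, 11, 11, 29]


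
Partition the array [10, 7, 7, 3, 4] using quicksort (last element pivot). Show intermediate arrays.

Partition 1: pivot=4 at index 1 -> [3, 4, 7, 10, 7]
Partition 2: pivot=7 at index 3 -> [3, 4, 7, 7, 10]


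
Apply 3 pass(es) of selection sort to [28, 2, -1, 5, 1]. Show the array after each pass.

Pass 1: Select minimum -1 at index 2, swap -> [-1, 2, 28, 5, 1]
Pass 2: Select minimum 1 at index 4, swap -> [-1, 1, 28, 5, 2]
Pass 3: Select minimum 2 at index 4, swap -> [-1, 1, 2, 5, 28]


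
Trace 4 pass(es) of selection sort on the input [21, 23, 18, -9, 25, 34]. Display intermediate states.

Pass 1: Select minimum -9 at index 3, swap -> [-9, 23, 18, 21, 25, 34]
Pass 2: Select minimum 18 at index 2, swap -> [-9, 18, 23, 21, 25, 34]
Pass 3: Select minimum 21 at index 3, swap -> [-9, 18, 21, 23, 25, 34]
Pass 4: Select minimum 23 at index 3, swap -> [-9, 18, 21, 23, 25, 34]


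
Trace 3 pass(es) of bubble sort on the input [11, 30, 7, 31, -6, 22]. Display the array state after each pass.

After pass 1: [11, 7, 30, -6, 22, 31] (3 swaps)
After pass 2: [7, 11, -6, 22, 30, 31] (3 swaps)
After pass 3: [7, -6, 11, 22, 30, 31] (1 swaps)
Total swaps: 7


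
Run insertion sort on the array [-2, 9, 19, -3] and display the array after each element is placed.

First element -2 is already 'sorted'
Insert 9: shifted 0 elements -> [-2, 9, 19, -3]
Insert 19: shifted 0 elements -> [-2, 9, 19, -3]
Insert -3: shifted 3 elements -> [-3, -2, 9, 19]


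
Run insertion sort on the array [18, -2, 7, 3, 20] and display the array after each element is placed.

First element 18 is already 'sorted'
Insert -2: shifted 1 elements -> [-2, 18, 7, 3, 20]
Insert 7: shifted 1 elements -> [-2, 7, 18, 3, 20]
Insert 3: shifted 2 elements -> [-2, 3, 7, 18, 20]
Insert 20: shifted 0 elements -> [-2, 3, 7, 18, 20]


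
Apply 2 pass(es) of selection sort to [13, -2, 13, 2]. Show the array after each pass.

Pass 1: Select minimum -2 at index 1, swap -> [-2, 13, 13, 2]
Pass 2: Select minimum 2 at index 3, swap -> [-2, 2, 13, 13]


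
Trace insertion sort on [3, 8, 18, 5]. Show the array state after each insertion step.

First element 3 is already 'sorted'
Insert 8: shifted 0 elements -> [3, 8, 18, 5]
Insert 18: shifted 0 elements -> [3, 8, 18, 5]
Insert 5: shifted 2 elements -> [3, 5, 8, 18]


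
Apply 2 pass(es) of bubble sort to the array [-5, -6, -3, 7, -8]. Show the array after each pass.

After pass 1: [-6, -5, -3, -8, 7] (2 swaps)
After pass 2: [-6, -5, -8, -3, 7] (1 swaps)
Total swaps: 3


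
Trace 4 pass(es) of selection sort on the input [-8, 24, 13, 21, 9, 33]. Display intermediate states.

Pass 1: Select minimum -8 at index 0, swap -> [-8, 24, 13, 21, 9, 33]
Pass 2: Select minimum 9 at index 4, swap -> [-8, 9, 13, 21, 24, 33]
Pass 3: Select minimum 13 at index 2, swap -> [-8, 9, 13, 21, 24, 33]
Pass 4: Select minimum 21 at index 3, swap -> [-8, 9, 13, 21, 24, 33]


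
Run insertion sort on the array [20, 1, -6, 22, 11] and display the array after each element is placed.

First element 20 is already 'sorted'
Insert 1: shifted 1 elements -> [1, 20, -6, 22, 11]
Insert -6: shifted 2 elements -> [-6, 1, 20, 22, 11]
Insert 22: shifted 0 elements -> [-6, 1, 20, 22, 11]
Insert 11: shifted 2 elements -> [-6, 1, 11, 20, 22]


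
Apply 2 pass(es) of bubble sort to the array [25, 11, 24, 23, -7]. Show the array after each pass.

After pass 1: [11, 24, 23, -7, 25] (4 swaps)
After pass 2: [11, 23, -7, 24, 25] (2 swaps)
Total swaps: 6


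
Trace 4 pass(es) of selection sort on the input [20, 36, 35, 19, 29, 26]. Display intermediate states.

Pass 1: Select minimum 19 at index 3, swap -> [19, 36, 35, 20, 29, 26]
Pass 2: Select minimum 20 at index 3, swap -> [19, 20, 35, 36, 29, 26]
Pass 3: Select minimum 26 at index 5, swap -> [19, 20, 26, 36, 29, 35]
Pass 4: Select minimum 29 at index 4, swap -> [19, 20, 26, 29, 36, 35]


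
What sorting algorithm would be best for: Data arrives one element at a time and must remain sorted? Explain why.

Best choice: Insertion sort
Reason: Insertion sort naturally handles online/streaming input by inserting each new element into sorted position


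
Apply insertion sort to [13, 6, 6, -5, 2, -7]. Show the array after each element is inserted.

First element 13 is already 'sorted'
Insert 6: shifted 1 elements -> [6, 13, 6, -5, 2, -7]
Insert 6: shifted 1 elements -> [6, 6, 13, -5, 2, -7]
Insert -5: shifted 3 elements -> [-5, 6, 6, 13, 2, -7]
Insert 2: shifted 3 elements -> [-5, 2, 6, 6, 13, -7]
Insert -7: shifted 5 elements -> [-7, -5, 2, 6, 6, 13]


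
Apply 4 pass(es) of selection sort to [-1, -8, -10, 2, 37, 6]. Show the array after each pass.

Pass 1: Select minimum -10 at index 2, swap -> [-10, -8, -1, 2, 37, 6]
Pass 2: Select minimum -8 at index 1, swap -> [-10, -8, -1, 2, 37, 6]
Pass 3: Select minimum -1 at index 2, swap -> [-10, -8, -1, 2, 37, 6]
Pass 4: Select minimum 2 at index 3, swap -> [-10, -8, -1, 2, 37, 6]


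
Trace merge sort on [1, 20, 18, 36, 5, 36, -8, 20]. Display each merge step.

Divide and conquer:
  Merge [1] + [20] -> [1, 20]
  Merge [18] + [36] -> [18, 36]
  Merge [1, 20] + [18, 36] -> [1, 18, 20, 36]
  Merge [5] + [36] -> [5, 36]
  Merge [-8] + [20] -> [-8, 20]
  Merge [5, 36] + [-8, 20] -> [-8, 5, 20, 36]
  Merge [1, 18, 20, 36] + [-8, 5, 20, 36] -> [-8, 1, 5, 18, 20, 20, 36, 36]


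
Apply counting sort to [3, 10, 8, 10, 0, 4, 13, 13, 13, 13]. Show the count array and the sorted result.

Count array: [1, 0, 0, 1, 1, 0, 0, 0, 1, 0, 2, 0, 0, 4]
(count[i] = number of elements equal to i)
Cumulative count: [1, 1, 1, 2, 3, 3, 3, 3, 4, 4, 6, 6, 6, 10]
Sorted: [0, 3, 4, 8, 10, 10, 13, 13, 13, 13]


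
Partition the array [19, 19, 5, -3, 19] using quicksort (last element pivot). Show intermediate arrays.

Partition 1: pivot=19 at index 4 -> [19, 19, 5, -3, 19]
Partition 2: pivot=-3 at index 0 -> [-3, 19, 5, 19, 19]
Partition 3: pivot=19 at index 3 -> [-3, 19, 5, 19, 19]
Partition 4: pivot=5 at index 1 -> [-3, 5, 19, 19, 19]


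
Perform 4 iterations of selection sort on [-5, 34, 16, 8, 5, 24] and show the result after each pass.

Pass 1: Select minimum -5 at index 0, swap -> [-5, 34, 16, 8, 5, 24]
Pass 2: Select minimum 5 at index 4, swap -> [-5, 5, 16, 8, 34, 24]
Pass 3: Select minimum 8 at index 3, swap -> [-5, 5, 8, 16, 34, 24]
Pass 4: Select minimum 16 at index 3, swap -> [-5, 5, 8, 16, 34, 24]


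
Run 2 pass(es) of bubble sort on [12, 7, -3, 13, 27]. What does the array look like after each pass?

After pass 1: [7, -3, 12, 13, 27] (2 swaps)
After pass 2: [-3, 7, 12, 13, 27] (1 swaps)
Total swaps: 3


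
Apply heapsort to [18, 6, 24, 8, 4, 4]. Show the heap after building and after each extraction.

Build heap: [24, 8, 18, 6, 4, 4]
Extract 24: [18, 8, 4, 6, 4, 24]
Extract 18: [8, 6, 4, 4, 18, 24]
Extract 8: [6, 4, 4, 8, 18, 24]
Extract 6: [4, 4, 6, 8, 18, 24]
Extract 4: [4, 4, 6, 8, 18, 24]


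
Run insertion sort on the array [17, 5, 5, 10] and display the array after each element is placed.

First element 17 is already 'sorted'
Insert 5: shifted 1 elements -> [5, 17, 5, 10]
Insert 5: shifted 1 elements -> [5, 5, 17, 10]
Insert 10: shifted 1 elements -> [5, 5, 10, 17]


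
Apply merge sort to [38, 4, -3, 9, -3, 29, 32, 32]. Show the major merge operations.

Divide and conquer:
  Merge [38] + [4] -> [4, 38]
  Merge [-3] + [9] -> [-3, 9]
  Merge [4, 38] + [-3, 9] -> [-3, 4, 9, 38]
  Merge [-3] + [29] -> [-3, 29]
  Merge [32] + [32] -> [32, 32]
  Merge [-3, 29] + [32, 32] -> [-3, 29, 32, 32]
  Merge [-3, 4, 9, 38] + [-3, 29, 32, 32] -> [-3, -3, 4, 9, 29, 32, 32, 38]


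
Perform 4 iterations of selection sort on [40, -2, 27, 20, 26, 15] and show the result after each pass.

Pass 1: Select minimum -2 at index 1, swap -> [-2, 40, 27, 20, 26, 15]
Pass 2: Select minimum 15 at index 5, swap -> [-2, 15, 27, 20, 26, 40]
Pass 3: Select minimum 20 at index 3, swap -> [-2, 15, 20, 27, 26, 40]
Pass 4: Select minimum 26 at index 4, swap -> [-2, 15, 20, 26, 27, 40]


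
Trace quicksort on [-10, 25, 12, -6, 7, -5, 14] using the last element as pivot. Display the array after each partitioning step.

Partition 1: pivot=14 at index 5 -> [-10, 12, -6, 7, -5, 14, 25]
Partition 2: pivot=-5 at index 2 -> [-10, -6, -5, 7, 12, 14, 25]
Partition 3: pivot=-6 at index 1 -> [-10, -6, -5, 7, 12, 14, 25]
Partition 4: pivot=12 at index 4 -> [-10, -6, -5, 7, 12, 14, 25]


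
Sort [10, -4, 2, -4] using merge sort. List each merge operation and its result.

Divide and conquer:
  Merge [10] + [-4] -> [-4, 10]
  Merge [2] + [-4] -> [-4, 2]
  Merge [-4, 10] + [-4, 2] -> [-4, -4, 2, 10]


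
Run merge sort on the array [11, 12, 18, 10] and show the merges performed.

Divide and conquer:
  Merge [11] + [12] -> [11, 12]
  Merge [18] + [10] -> [10, 18]
  Merge [11, 12] + [10, 18] -> [10, 11, 12, 18]


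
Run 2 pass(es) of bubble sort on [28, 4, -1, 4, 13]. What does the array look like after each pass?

After pass 1: [4, -1, 4, 13, 28] (4 swaps)
After pass 2: [-1, 4, 4, 13, 28] (1 swaps)
Total swaps: 5


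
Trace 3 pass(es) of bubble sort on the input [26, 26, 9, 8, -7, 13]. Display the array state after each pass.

After pass 1: [26, 9, 8, -7, 13, 26] (4 swaps)
After pass 2: [9, 8, -7, 13, 26, 26] (4 swaps)
After pass 3: [8, -7, 9, 13, 26, 26] (2 swaps)
Total swaps: 10


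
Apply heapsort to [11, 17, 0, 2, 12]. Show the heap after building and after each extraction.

Build heap: [17, 12, 0, 2, 11]
Extract 17: [12, 11, 0, 2, 17]
Extract 12: [11, 2, 0, 12, 17]
Extract 11: [2, 0, 11, 12, 17]
Extract 2: [0, 2, 11, 12, 17]


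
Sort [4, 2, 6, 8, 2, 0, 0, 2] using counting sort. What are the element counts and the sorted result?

Count array: [2, 0, 3, 0, 1, 0, 1, 0, 1]
(count[i] = number of elements equal to i)
Cumulative count: [2, 2, 5, 5, 6, 6, 7, 7, 8]
Sorted: [0, 0, 2, 2, 2, 4, 6, 8]


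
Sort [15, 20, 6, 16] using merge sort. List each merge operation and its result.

Divide and conquer:
  Merge [15] + [20] -> [15, 20]
  Merge [6] + [16] -> [6, 16]
  Merge [15, 20] + [6, 16] -> [6, 15, 16, 20]


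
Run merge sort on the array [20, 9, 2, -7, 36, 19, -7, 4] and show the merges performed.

Divide and conquer:
  Merge [20] + [9] -> [9, 20]
  Merge [2] + [-7] -> [-7, 2]
  Merge [9, 20] + [-7, 2] -> [-7, 2, 9, 20]
  Merge [36] + [19] -> [19, 36]
  Merge [-7] + [4] -> [-7, 4]
  Merge [19, 36] + [-7, 4] -> [-7, 4, 19, 36]
  Merge [-7, 2, 9, 20] + [-7, 4, 19, 36] -> [-7, -7, 2, 4, 9, 19, 20, 36]


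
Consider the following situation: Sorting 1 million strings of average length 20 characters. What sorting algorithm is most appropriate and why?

Best choice: MSD radix sort or Mergesort
Reason: MSD radix sort is a non-comparison sort that buckets the strings by successive character positions, running in time proportional to the total number of characters examined rather than O(n log n) string comparisons; mergesort is a stable O(n log n)-comparison alternative that works for arbitrary variable-length keys


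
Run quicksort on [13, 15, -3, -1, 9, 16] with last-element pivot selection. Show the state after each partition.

Partition 1: pivot=16 at index 5 -> [13, 15, -3, -1, 9, 16]
Partition 2: pivot=9 at index 2 -> [-3, -1, 9, 15, 13, 16]
Partition 3: pivot=-1 at index 1 -> [-3, -1, 9, 15, 13, 16]
Partition 4: pivot=13 at index 3 -> [-3, -1, 9, 13, 15, 16]


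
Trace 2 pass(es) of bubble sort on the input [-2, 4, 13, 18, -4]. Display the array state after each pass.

After pass 1: [-2, 4, 13, -4, 18] (1 swaps)
After pass 2: [-2, 4, -4, 13, 18] (1 swaps)
Total swaps: 2


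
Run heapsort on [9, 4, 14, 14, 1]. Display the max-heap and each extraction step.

Build heap: [14, 9, 14, 4, 1]
Extract 14: [14, 9, 1, 4, 14]
Extract 14: [9, 4, 1, 14, 14]
Extract 9: [4, 1, 9, 14, 14]
Extract 4: [1, 4, 9, 14, 14]


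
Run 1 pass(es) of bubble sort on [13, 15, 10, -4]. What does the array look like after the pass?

After pass 1: [13, 10, -4, 15] (2 swaps)
Total swaps: 2


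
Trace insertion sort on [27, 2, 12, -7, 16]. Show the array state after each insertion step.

First element 27 is already 'sorted'
Insert 2: shifted 1 elements -> [2, 27, 12, -7, 16]
Insert 12: shifted 1 elements -> [2, 12, 27, -7, 16]
Insert -7: shifted 3 elements -> [-7, 2, 12, 27, 16]
Insert 16: shifted 1 elements -> [-7, 2, 12, 16, 27]


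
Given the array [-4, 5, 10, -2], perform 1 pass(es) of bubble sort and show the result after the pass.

After pass 1: [-4, 5, -2, 10] (1 swaps)
Total swaps: 1


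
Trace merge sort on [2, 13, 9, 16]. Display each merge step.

Divide and conquer:
  Merge [2] + [13] -> [2, 13]
  Merge [9] + [16] -> [9, 16]
  Merge [2, 13] + [9, 16] -> [2, 9, 13, 16]


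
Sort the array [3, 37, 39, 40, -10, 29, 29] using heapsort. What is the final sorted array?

Build heap: [40, 37, 39, 3, -10, 29, 29]
Extract 40: [39, 37, 29, 3, -10, 29, 40]
Extract 39: [37, 29, 29, 3, -10, 39, 40]
Extract 37: [29, 3, 29, -10, 37, 39, 40]
Extract 29: [29, 3, -10, 29, 37, 39, 40]
Extract 29: [3, -10, 29, 29, 37, 39, 40]
Extract 3: [-10, 3, 29, 29, 37, 39, 40]


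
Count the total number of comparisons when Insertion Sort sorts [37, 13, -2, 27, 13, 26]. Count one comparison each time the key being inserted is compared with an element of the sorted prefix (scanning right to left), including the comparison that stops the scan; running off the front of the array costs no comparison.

Insert 13: 37 > 13 (shift), reached front = 1 comparison(s) -> [13, 37, -2, 27, 13, 26]
Insert -2: 37 > -2 (shift), 13 > -2 (shift), reached front = 2 comparison(s) -> [-2, 13, 37, 27, 13, 26]
Insert 27: 37 > 27 (shift), 13 <= 27 (stop) = 2 comparison(s) -> [-2, 13, 27, 37, 13, 26]
Insert 13: 37 > 13 (shift), 27 > 13 (shift), 13 <= 13 (stop) = 3 comparison(s) -> [-2, 13, 13, 27, 37, 26]
Insert 26: 37 > 26 (shift), 27 > 26 (shift), 13 <= 26 (stop) = 3 comparison(s) -> [-2, 13, 13, 26, 27, 37]
Total comparisons: 1 + 2 + 2 + 3 + 3 = 11


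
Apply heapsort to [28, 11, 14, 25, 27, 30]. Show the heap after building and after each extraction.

Build heap: [30, 27, 28, 25, 11, 14]
Extract 30: [28, 27, 14, 25, 11, 30]
Extract 28: [27, 25, 14, 11, 28, 30]
Extract 27: [25, 11, 14, 27, 28, 30]
Extract 25: [14, 11, 25, 27, 28, 30]
Extract 14: [11, 14, 25, 27, 28, 30]


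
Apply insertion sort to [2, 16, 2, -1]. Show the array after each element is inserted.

First element 2 is already 'sorted'
Insert 16: shifted 0 elements -> [2, 16, 2, -1]
Insert 2: shifted 1 elements -> [2, 2, 16, -1]
Insert -1: shifted 3 elements -> [-1, 2, 2, 16]


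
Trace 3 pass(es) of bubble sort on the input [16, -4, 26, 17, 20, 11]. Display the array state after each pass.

After pass 1: [-4, 16, 17, 20, 11, 26] (4 swaps)
After pass 2: [-4, 16, 17, 11, 20, 26] (1 swaps)
After pass 3: [-4, 16, 11, 17, 20, 26] (1 swaps)
Total swaps: 6


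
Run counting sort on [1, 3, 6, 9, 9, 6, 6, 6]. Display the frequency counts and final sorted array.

Count array: [0, 1, 0, 1, 0, 0, 4, 0, 0, 2]
(count[i] = number of elements equal to i)
Cumulative count: [0, 1, 1, 2, 2, 2, 6, 6, 6, 8]
Sorted: [1, 3, 6, 6, 6, 6, 9, 9]


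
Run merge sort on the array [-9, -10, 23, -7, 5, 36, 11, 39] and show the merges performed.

Divide and conquer:
  Merge [-9] + [-10] -> [-10, -9]
  Merge [23] + [-7] -> [-7, 23]
  Merge [-10, -9] + [-7, 23] -> [-10, -9, -7, 23]
  Merge [5] + [36] -> [5, 36]
  Merge [11] + [39] -> [11, 39]
  Merge [5, 36] + [11, 39] -> [5, 11, 36, 39]
  Merge [-10, -9, -7, 23] + [5, 11, 36, 39] -> [-10, -9, -7, 5, 11, 23, 36, 39]


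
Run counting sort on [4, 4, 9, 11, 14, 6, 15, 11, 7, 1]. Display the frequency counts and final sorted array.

Count array: [0, 1, 0, 0, 2, 0, 1, 1, 0, 1, 0, 2, 0, 0, 1, 1]
(count[i] = number of elements equal to i)
Cumulative count: [0, 1, 1, 1, 3, 3, 4, 5, 5, 6, 6, 8, 8, 8, 9, 10]
Sorted: [1, 4, 4, 6, 7, 9, 11, 11, 14, 15]


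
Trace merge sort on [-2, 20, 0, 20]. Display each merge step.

Divide and conquer:
  Merge [-2] + [20] -> [-2, 20]
  Merge [0] + [20] -> [0, 20]
  Merge [-2, 20] + [0, 20] -> [-2, 0, 20, 20]


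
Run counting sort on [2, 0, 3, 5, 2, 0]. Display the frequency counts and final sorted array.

Count array: [2, 0, 2, 1, 0, 1]
(count[i] = number of elements equal to i)
Cumulative count: [2, 2, 4, 5, 5, 6]
Sorted: [0, 0, 2, 2, 3, 5]


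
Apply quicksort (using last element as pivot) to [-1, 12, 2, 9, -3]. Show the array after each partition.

Partition 1: pivot=-3 at index 0 -> [-3, 12, 2, 9, -1]
Partition 2: pivot=-1 at index 1 -> [-3, -1, 2, 9, 12]
Partition 3: pivot=12 at index 4 -> [-3, -1, 2, 9, 12]
Partition 4: pivot=9 at index 3 -> [-3, -1, 2, 9, 12]


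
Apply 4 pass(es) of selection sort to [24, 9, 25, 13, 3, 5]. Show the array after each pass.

Pass 1: Select minimum 3 at index 4, swap -> [3, 9, 25, 13, 24, 5]
Pass 2: Select minimum 5 at index 5, swap -> [3, 5, 25, 13, 24, 9]
Pass 3: Select minimum 9 at index 5, swap -> [3, 5, 9, 13, 24, 25]
Pass 4: Select minimum 13 at index 3, swap -> [3, 5, 9, 13, 24, 25]


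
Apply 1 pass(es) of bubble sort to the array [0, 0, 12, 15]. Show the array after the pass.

After pass 1: [0, 0, 12, 15] (0 swaps)
Total swaps: 0


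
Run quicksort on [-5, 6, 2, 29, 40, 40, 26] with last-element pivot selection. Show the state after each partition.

Partition 1: pivot=26 at index 3 -> [-5, 6, 2, 26, 40, 40, 29]
Partition 2: pivot=2 at index 1 -> [-5, 2, 6, 26, 40, 40, 29]
Partition 3: pivot=29 at index 4 -> [-5, 2, 6, 26, 29, 40, 40]
Partition 4: pivot=40 at index 6 -> [-5, 2, 6, 26, 29, 40, 40]


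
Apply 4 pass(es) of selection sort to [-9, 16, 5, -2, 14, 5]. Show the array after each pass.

Pass 1: Select minimum -9 at index 0, swap -> [-9, 16, 5, -2, 14, 5]
Pass 2: Select minimum -2 at index 3, swap -> [-9, -2, 5, 16, 14, 5]
Pass 3: Select minimum 5 at index 2, swap -> [-9, -2, 5, 16, 14, 5]
Pass 4: Select minimum 5 at index 5, swap -> [-9, -2, 5, 5, 14, 16]


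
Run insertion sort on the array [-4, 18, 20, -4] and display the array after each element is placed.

First element -4 is already 'sorted'
Insert 18: shifted 0 elements -> [-4, 18, 20, -4]
Insert 20: shifted 0 elements -> [-4, 18, 20, -4]
Insert -4: shifted 2 elements -> [-4, -4, 18, 20]


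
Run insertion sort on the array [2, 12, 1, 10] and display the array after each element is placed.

First element 2 is already 'sorted'
Insert 12: shifted 0 elements -> [2, 12, 1, 10]
Insert 1: shifted 2 elements -> [1, 2, 12, 10]
Insert 10: shifted 1 elements -> [1, 2, 10, 12]


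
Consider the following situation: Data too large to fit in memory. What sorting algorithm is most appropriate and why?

Best choice: External merge sort
Reason: Minimizes disk I/O by sequential reads/writes


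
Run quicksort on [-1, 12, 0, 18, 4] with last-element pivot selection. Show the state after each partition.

Partition 1: pivot=4 at index 2 -> [-1, 0, 4, 18, 12]
Partition 2: pivot=0 at index 1 -> [-1, 0, 4, 18, 12]
Partition 3: pivot=12 at index 3 -> [-1, 0, 4, 12, 18]


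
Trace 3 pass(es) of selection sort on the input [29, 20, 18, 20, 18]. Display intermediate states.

Pass 1: Select minimum 18 at index 2, swap -> [18, 20, 29, 20, 18]
Pass 2: Select minimum 18 at index 4, swap -> [18, 18, 29, 20, 20]
Pass 3: Select minimum 20 at index 3, swap -> [18, 18, 20, 29, 20]


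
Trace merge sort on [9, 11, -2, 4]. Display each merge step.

Divide and conquer:
  Merge [9] + [11] -> [9, 11]
  Merge [-2] + [4] -> [-2, 4]
  Merge [9, 11] + [-2, 4] -> [-2, 4, 9, 11]


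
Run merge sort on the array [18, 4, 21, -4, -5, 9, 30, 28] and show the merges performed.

Divide and conquer:
  Merge [18] + [4] -> [4, 18]
  Merge [21] + [-4] -> [-4, 21]
  Merge [4, 18] + [-4, 21] -> [-4, 4, 18, 21]
  Merge [-5] + [9] -> [-5, 9]
  Merge [30] + [28] -> [28, 30]
  Merge [-5, 9] + [28, 30] -> [-5, 9, 28, 30]
  Merge [-4, 4, 18, 21] + [-5, 9, 28, 30] -> [-5, -4, 4, 9, 18, 21, 28, 30]


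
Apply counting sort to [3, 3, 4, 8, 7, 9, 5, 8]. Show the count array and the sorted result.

Count array: [0, 0, 0, 2, 1, 1, 0, 1, 2, 1]
(count[i] = number of elements equal to i)
Cumulative count: [0, 0, 0, 2, 3, 4, 4, 5, 7, 8]
Sorted: [3, 3, 4, 5, 7, 8, 8, 9]


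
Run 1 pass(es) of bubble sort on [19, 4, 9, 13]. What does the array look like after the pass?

After pass 1: [4, 9, 13, 19] (3 swaps)
Total swaps: 3


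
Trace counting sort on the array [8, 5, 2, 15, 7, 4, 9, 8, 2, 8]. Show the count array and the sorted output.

Count array: [0, 0, 2, 0, 1, 1, 0, 1, 3, 1, 0, 0, 0, 0, 0, 1]
(count[i] = number of elements equal to i)
Cumulative count: [0, 0, 2, 2, 3, 4, 4, 5, 8, 9, 9, 9, 9, 9, 9, 10]
Sorted: [2, 2, 4, 5, 7, 8, 8, 8, 9, 15]


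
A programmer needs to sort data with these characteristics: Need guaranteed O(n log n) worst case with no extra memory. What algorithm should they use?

Best choice: Heapsort
Reason: Heapsort is O(n log n) worst case and sorts in-place; quicksort can degrade to O(n^2)


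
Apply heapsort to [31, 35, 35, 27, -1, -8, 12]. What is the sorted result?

Build heap: [35, 31, 35, 27, -1, -8, 12]
Extract 35: [35, 31, 12, 27, -1, -8, 35]
Extract 35: [31, 27, 12, -8, -1, 35, 35]
Extract 31: [27, -1, 12, -8, 31, 35, 35]
Extract 27: [12, -1, -8, 27, 31, 35, 35]
Extract 12: [-1, -8, 12, 27, 31, 35, 35]
Extract -1: [-8, -1, 12, 27, 31, 35, 35]


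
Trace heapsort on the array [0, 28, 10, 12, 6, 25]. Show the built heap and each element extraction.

Build heap: [28, 12, 25, 0, 6, 10]
Extract 28: [25, 12, 10, 0, 6, 28]
Extract 25: [12, 6, 10, 0, 25, 28]
Extract 12: [10, 6, 0, 12, 25, 28]
Extract 10: [6, 0, 10, 12, 25, 28]
Extract 6: [0, 6, 10, 12, 25, 28]


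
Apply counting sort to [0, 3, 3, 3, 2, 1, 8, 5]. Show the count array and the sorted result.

Count array: [1, 1, 1, 3, 0, 1, 0, 0, 1]
(count[i] = number of elements equal to i)
Cumulative count: [1, 2, 3, 6, 6, 7, 7, 7, 8]
Sorted: [0, 1, 2, 3, 3, 3, 5, 8]


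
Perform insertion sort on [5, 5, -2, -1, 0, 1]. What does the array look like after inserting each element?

First element 5 is already 'sorted'
Insert 5: shifted 0 elements -> [5, 5, -2, -1, 0, 1]
Insert -2: shifted 2 elements -> [-2, 5, 5, -1, 0, 1]
Insert -1: shifted 2 elements -> [-2, -1, 5, 5, 0, 1]
Insert 0: shifted 2 elements -> [-2, -1, 0, 5, 5, 1]
Insert 1: shifted 2 elements -> [-2, -1, 0, 1, 5, 5]


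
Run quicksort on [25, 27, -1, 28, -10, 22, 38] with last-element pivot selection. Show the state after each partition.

Partition 1: pivot=38 at index 6 -> [25, 27, -1, 28, -10, 22, 38]
Partition 2: pivot=22 at index 2 -> [-1, -10, 22, 28, 27, 25, 38]
Partition 3: pivot=-10 at index 0 -> [-10, -1, 22, 28, 27, 25, 38]
Partition 4: pivot=25 at index 3 -> [-10, -1, 22, 25, 27, 28, 38]
Partition 5: pivot=28 at index 5 -> [-10, -1, 22, 25, 27, 28, 38]


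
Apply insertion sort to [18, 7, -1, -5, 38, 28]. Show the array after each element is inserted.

First element 18 is already 'sorted'
Insert 7: shifted 1 elements -> [7, 18, -1, -5, 38, 28]
Insert -1: shifted 2 elements -> [-1, 7, 18, -5, 38, 28]
Insert -5: shifted 3 elements -> [-5, -1, 7, 18, 38, 28]
Insert 38: shifted 0 elements -> [-5, -1, 7, 18, 38, 28]
Insert 28: shifted 1 elements -> [-5, -1, 7, 18, 28, 38]


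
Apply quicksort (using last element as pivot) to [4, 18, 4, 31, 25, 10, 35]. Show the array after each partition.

Partition 1: pivot=35 at index 6 -> [4, 18, 4, 31, 25, 10, 35]
Partition 2: pivot=10 at index 2 -> [4, 4, 10, 31, 25, 18, 35]
Partition 3: pivot=4 at index 1 -> [4, 4, 10, 31, 25, 18, 35]
Partition 4: pivot=18 at index 3 -> [4, 4, 10, 18, 25, 31, 35]
Partition 5: pivot=31 at index 5 -> [4, 4, 10, 18, 25, 31, 35]


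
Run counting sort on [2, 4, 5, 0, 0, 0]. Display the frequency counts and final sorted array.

Count array: [3, 0, 1, 0, 1, 1]
(count[i] = number of elements equal to i)
Cumulative count: [3, 3, 4, 4, 5, 6]
Sorted: [0, 0, 0, 2, 4, 5]


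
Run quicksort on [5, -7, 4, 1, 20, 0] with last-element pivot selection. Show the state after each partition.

Partition 1: pivot=0 at index 1 -> [-7, 0, 4, 1, 20, 5]
Partition 2: pivot=5 at index 4 -> [-7, 0, 4, 1, 5, 20]
Partition 3: pivot=1 at index 2 -> [-7, 0, 1, 4, 5, 20]


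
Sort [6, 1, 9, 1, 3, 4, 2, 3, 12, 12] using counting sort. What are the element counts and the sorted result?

Count array: [0, 2, 1, 2, 1, 0, 1, 0, 0, 1, 0, 0, 2]
(count[i] = number of elements equal to i)
Cumulative count: [0, 2, 3, 5, 6, 6, 7, 7, 7, 8, 8, 8, 10]
Sorted: [1, 1, 2, 3, 3, 4, 6, 9, 12, 12]


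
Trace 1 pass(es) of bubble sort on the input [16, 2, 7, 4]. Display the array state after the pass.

After pass 1: [2, 7, 4, 16] (3 swaps)
Total swaps: 3


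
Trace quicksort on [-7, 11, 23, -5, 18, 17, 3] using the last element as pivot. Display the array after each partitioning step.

Partition 1: pivot=3 at index 2 -> [-7, -5, 3, 11, 18, 17, 23]
Partition 2: pivot=-5 at index 1 -> [-7, -5, 3, 11, 18, 17, 23]
Partition 3: pivot=23 at index 6 -> [-7, -5, 3, 11, 18, 17, 23]
Partition 4: pivot=17 at index 4 -> [-7, -5, 3, 11, 17, 18, 23]
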